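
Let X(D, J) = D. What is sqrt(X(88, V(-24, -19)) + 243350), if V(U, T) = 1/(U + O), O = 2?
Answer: sqrt(243438) ≈ 493.39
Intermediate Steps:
V(U, T) = 1/(2 + U) (V(U, T) = 1/(U + 2) = 1/(2 + U))
sqrt(X(88, V(-24, -19)) + 243350) = sqrt(88 + 243350) = sqrt(243438)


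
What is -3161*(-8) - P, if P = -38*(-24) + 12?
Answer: 24364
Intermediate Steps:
P = 924 (P = 912 + 12 = 924)
-3161*(-8) - P = -3161*(-8) - 1*924 = 25288 - 924 = 24364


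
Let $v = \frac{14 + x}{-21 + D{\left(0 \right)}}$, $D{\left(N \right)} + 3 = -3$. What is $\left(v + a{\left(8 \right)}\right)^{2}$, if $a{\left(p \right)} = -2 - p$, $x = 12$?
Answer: $\frac{87616}{729} \approx 120.19$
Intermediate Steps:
$D{\left(N \right)} = -6$ ($D{\left(N \right)} = -3 - 3 = -6$)
$v = - \frac{26}{27}$ ($v = \frac{14 + 12}{-21 - 6} = \frac{26}{-27} = 26 \left(- \frac{1}{27}\right) = - \frac{26}{27} \approx -0.96296$)
$\left(v + a{\left(8 \right)}\right)^{2} = \left(- \frac{26}{27} - 10\right)^{2} = \left(- \frac{296}{27}\right)^{2} = \frac{87616}{729}$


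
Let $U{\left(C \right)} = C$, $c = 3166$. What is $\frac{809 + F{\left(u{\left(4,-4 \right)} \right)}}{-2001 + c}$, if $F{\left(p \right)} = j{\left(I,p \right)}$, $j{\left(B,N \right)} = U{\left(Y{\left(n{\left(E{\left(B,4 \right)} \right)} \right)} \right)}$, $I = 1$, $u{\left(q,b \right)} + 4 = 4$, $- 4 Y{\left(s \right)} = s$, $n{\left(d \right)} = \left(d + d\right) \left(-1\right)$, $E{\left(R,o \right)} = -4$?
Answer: $\frac{807}{1165} \approx 0.6927$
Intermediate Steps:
$n{\left(d \right)} = - 2 d$ ($n{\left(d \right)} = 2 d \left(-1\right) = - 2 d$)
$Y{\left(s \right)} = - \frac{s}{4}$
$u{\left(q,b \right)} = 0$ ($u{\left(q,b \right)} = -4 + 4 = 0$)
$j{\left(B,N \right)} = -2$ ($j{\left(B,N \right)} = - \frac{\left(-2\right) \left(-4\right)}{4} = \left(- \frac{1}{4}\right) 8 = -2$)
$F{\left(p \right)} = -2$
$\frac{809 + F{\left(u{\left(4,-4 \right)} \right)}}{-2001 + c} = \frac{809 - 2}{-2001 + 3166} = \frac{807}{1165}$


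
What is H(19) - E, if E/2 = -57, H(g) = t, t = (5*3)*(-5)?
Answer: 39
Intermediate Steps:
t = -75 (t = 15*(-5) = -75)
H(g) = -75
E = -114 (E = 2*(-57) = -114)
H(19) - E = -75 - 1*(-114) = -75 + 114 = 39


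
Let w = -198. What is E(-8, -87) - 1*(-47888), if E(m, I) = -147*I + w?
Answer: 60479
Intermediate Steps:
E(m, I) = -198 - 147*I (E(m, I) = -147*I - 198 = -198 - 147*I)
E(-8, -87) - 1*(-47888) = (-198 - 147*(-87)) - 1*(-47888) = (-198 + 12789) + 47888 = 12591 + 47888 = 60479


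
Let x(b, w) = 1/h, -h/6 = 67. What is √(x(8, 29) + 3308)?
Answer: √534585630/402 ≈ 57.515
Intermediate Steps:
h = -402 (h = -6*67 = -402)
x(b, w) = -1/402 (x(b, w) = 1/(-402) = -1/402)
√(x(8, 29) + 3308) = √(-1/402 + 3308) = √(1329815/402) = √534585630/402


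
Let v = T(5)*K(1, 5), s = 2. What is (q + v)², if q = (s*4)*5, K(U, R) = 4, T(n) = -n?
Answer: 400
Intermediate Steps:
v = -20 (v = -1*5*4 = -5*4 = -20)
q = 40 (q = (2*4)*5 = 8*5 = 40)
(q + v)² = (40 - 20)² = 20² = 400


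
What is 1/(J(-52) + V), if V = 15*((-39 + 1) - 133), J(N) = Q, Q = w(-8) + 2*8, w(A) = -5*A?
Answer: -1/2509 ≈ -0.00039857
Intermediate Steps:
Q = 56 (Q = -5*(-8) + 2*8 = 40 + 16 = 56)
J(N) = 56
V = -2565 (V = 15*(-38 - 133) = 15*(-171) = -2565)
1/(J(-52) + V) = 1/(56 - 2565) = 1/(-2509) = -1/2509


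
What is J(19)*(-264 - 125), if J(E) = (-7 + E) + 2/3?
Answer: -14782/3 ≈ -4927.3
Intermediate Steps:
J(E) = -19/3 + E (J(E) = (-7 + E) + 2*(⅓) = (-7 + E) + ⅔ = -19/3 + E)
J(19)*(-264 - 125) = (-19/3 + 19)*(-264 - 125) = (38/3)*(-389) = -14782/3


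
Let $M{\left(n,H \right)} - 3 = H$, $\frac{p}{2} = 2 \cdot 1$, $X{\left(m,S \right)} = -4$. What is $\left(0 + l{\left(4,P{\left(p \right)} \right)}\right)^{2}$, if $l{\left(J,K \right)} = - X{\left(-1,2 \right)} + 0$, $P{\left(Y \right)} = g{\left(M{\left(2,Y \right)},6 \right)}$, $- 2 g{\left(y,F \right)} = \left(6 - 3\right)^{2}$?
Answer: $16$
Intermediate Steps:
$p = 4$ ($p = 2 \cdot 2 \cdot 1 = 2 \cdot 2 = 4$)
$M{\left(n,H \right)} = 3 + H$
$g{\left(y,F \right)} = - \frac{9}{2}$ ($g{\left(y,F \right)} = - \frac{\left(6 - 3\right)^{2}}{2} = - \frac{3^{2}}{2} = \left(- \frac{1}{2}\right) 9 = - \frac{9}{2}$)
$P{\left(Y \right)} = - \frac{9}{2}$
$l{\left(J,K \right)} = 4$ ($l{\left(J,K \right)} = \left(-1\right) \left(-4\right) + 0 = 4 + 0 = 4$)
$\left(0 + l{\left(4,P{\left(p \right)} \right)}\right)^{2} = \left(0 + 4\right)^{2} = 4^{2} = 16$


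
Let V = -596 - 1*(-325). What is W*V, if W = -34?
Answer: 9214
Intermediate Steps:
V = -271 (V = -596 + 325 = -271)
W*V = -34*(-271) = 9214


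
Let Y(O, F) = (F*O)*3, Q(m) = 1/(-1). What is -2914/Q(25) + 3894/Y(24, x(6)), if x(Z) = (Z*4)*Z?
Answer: 5036041/1728 ≈ 2914.4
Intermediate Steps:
Q(m) = -1
x(Z) = 4*Z² (x(Z) = (4*Z)*Z = 4*Z²)
Y(O, F) = 3*F*O
-2914/Q(25) + 3894/Y(24, x(6)) = -2914/(-1) + 3894/((3*(4*6²)*24)) = -2914*(-1) + 3894/((3*(4*36)*24)) = 2914 + 3894/((3*144*24)) = 2914 + 3894/10368 = 2914 + 3894*(1/10368) = 2914 + 649/1728 = 5036041/1728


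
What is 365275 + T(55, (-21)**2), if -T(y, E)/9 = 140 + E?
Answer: 360046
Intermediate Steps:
T(y, E) = -1260 - 9*E (T(y, E) = -9*(140 + E) = -1260 - 9*E)
365275 + T(55, (-21)**2) = 365275 + (-1260 - 9*(-21)**2) = 365275 + (-1260 - 9*441) = 365275 + (-1260 - 3969) = 365275 - 5229 = 360046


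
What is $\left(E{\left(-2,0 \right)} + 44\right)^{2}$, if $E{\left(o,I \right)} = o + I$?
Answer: $1764$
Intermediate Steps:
$E{\left(o,I \right)} = I + o$
$\left(E{\left(-2,0 \right)} + 44\right)^{2} = \left(\left(0 - 2\right) + 44\right)^{2} = \left(-2 + 44\right)^{2} = 42^{2} = 1764$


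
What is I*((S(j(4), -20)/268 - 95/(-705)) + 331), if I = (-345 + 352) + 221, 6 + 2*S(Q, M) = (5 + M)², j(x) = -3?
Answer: 476077661/6298 ≈ 75592.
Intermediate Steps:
S(Q, M) = -3 + (5 + M)²/2
I = 228 (I = 7 + 221 = 228)
I*((S(j(4), -20)/268 - 95/(-705)) + 331) = 228*(((-3 + (5 - 20)²/2)/268 - 95/(-705)) + 331) = 228*(((-3 + (½)*(-15)²)*(1/268) - 95*(-1/705)) + 331) = 228*(((-3 + (½)*225)*(1/268) + 19/141) + 331) = 228*(((-3 + 225/2)*(1/268) + 19/141) + 331) = 228*(((219/2)*(1/268) + 19/141) + 331) = 228*((219/536 + 19/141) + 331) = 228*(41063/75576 + 331) = 228*(25056719/75576) = 476077661/6298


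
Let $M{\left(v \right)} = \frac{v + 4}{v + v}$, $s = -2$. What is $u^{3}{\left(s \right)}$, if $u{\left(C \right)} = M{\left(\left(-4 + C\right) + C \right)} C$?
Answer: $- \frac{1}{8} \approx -0.125$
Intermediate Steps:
$M{\left(v \right)} = \frac{4 + v}{2 v}$
$u{\left(C \right)} = \frac{C^{2}}{-4 + 2 C}$ ($u{\left(C \right)} = \frac{4 + \left(\left(-4 + C\right) + C\right)}{2 \left(\left(-4 + C\right) + C\right)} C = \frac{4 + \left(-4 + 2 C\right)}{2 \left(-4 + 2 C\right)} C = \frac{2 C}{2 \left(-4 + 2 C\right)} C = \frac{C}{-4 + 2 C} C = \frac{C^{2}}{-4 + 2 C}$)
$u^{3}{\left(s \right)} = \left(\frac{\left(-2\right)^{2}}{2 \left(-2 - 2\right)}\right)^{3} = \left(\frac{1}{2} \cdot 4 \frac{1}{-4}\right)^{3} = \left(\frac{1}{2} \cdot 4 \left(- \frac{1}{4}\right)\right)^{3} = \left(- \frac{1}{2}\right)^{3} = - \frac{1}{8}$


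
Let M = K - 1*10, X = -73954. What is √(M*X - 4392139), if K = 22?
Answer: I*√5279587 ≈ 2297.7*I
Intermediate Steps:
M = 12 (M = 22 - 1*10 = 22 - 10 = 12)
√(M*X - 4392139) = √(12*(-73954) - 4392139) = √(-887448 - 4392139) = √(-5279587) = I*√5279587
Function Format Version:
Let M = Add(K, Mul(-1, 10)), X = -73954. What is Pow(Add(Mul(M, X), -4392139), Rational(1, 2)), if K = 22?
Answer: Mul(I, Pow(5279587, Rational(1, 2))) ≈ Mul(2297.7, I)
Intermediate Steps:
M = 12 (M = Add(22, Mul(-1, 10)) = Add(22, -10) = 12)
Pow(Add(Mul(M, X), -4392139), Rational(1, 2)) = Pow(Add(Mul(12, -73954), -4392139), Rational(1, 2)) = Pow(Add(-887448, -4392139), Rational(1, 2)) = Pow(-5279587, Rational(1, 2)) = Mul(I, Pow(5279587, Rational(1, 2)))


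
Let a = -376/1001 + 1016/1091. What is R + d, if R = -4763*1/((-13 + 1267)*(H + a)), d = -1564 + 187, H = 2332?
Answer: -399880423773139/290399383368 ≈ -1377.0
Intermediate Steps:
a = 606800/1092091 (a = -376*1/1001 + 1016*(1/1091) = -376/1001 + 1016/1091 = 606800/1092091 ≈ 0.55563)
d = -1377
R = -472875403/290399383368 (R = -4763*1/((-13 + 1267)*(2332 + 606800/1092091)) = -4763/(1254*(2547363012/1092091)) = -4763/290399383368/99281 = -4763*99281/290399383368 = -472875403/290399383368 ≈ -0.0016284)
R + d = -472875403/290399383368 - 1377 = -399880423773139/290399383368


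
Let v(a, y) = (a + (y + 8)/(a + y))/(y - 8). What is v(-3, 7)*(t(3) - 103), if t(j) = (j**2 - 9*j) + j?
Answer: 177/2 ≈ 88.500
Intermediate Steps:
t(j) = j**2 - 8*j
v(a, y) = (a + (8 + y)/(a + y))/(-8 + y)
v(-3, 7)*(t(3) - 103) = ((8 + 7 + (-3)**2 - 3*7)/(7**2 - 8*(-3) - 8*7 - 3*7))*(3*(-8 + 3) - 103) = ((8 + 7 + 9 - 21)/(49 + 24 - 56 - 21))*(3*(-5) - 103) = (3/(-4))*(-15 - 103) = -1/4*3*(-118) = -3/4*(-118) = 177/2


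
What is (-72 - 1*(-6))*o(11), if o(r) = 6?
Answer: -396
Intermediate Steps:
(-72 - 1*(-6))*o(11) = (-72 - 1*(-6))*6 = (-72 + 6)*6 = -66*6 = -396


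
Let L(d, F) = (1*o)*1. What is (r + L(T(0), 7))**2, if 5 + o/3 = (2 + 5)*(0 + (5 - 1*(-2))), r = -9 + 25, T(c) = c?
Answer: 21904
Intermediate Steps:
r = 16
o = 132 (o = -15 + 3*((2 + 5)*(0 + (5 - 1*(-2)))) = -15 + 3*(7*(0 + (5 + 2))) = -15 + 3*(7*(0 + 7)) = -15 + 3*(7*7) = -15 + 3*49 = -15 + 147 = 132)
L(d, F) = 132 (L(d, F) = (1*132)*1 = 132*1 = 132)
(r + L(T(0), 7))**2 = (16 + 132)**2 = 148**2 = 21904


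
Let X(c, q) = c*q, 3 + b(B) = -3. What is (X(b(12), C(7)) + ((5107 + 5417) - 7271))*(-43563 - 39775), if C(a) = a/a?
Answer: -270598486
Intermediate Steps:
C(a) = 1
b(B) = -6 (b(B) = -3 - 3 = -6)
(X(b(12), C(7)) + ((5107 + 5417) - 7271))*(-43563 - 39775) = (-6*1 + ((5107 + 5417) - 7271))*(-43563 - 39775) = (-6 + (10524 - 7271))*(-83338) = (-6 + 3253)*(-83338) = 3247*(-83338) = -270598486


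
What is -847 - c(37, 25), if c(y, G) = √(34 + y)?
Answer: -847 - √71 ≈ -855.43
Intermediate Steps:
-847 - c(37, 25) = -847 - √(34 + 37) = -847 - √71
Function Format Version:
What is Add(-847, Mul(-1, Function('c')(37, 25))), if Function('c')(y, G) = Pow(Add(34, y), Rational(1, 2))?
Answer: Add(-847, Mul(-1, Pow(71, Rational(1, 2)))) ≈ -855.43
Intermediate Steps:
Add(-847, Mul(-1, Function('c')(37, 25))) = Add(-847, Mul(-1, Pow(Add(34, 37), Rational(1, 2)))) = Add(-847, Mul(-1, Pow(71, Rational(1, 2))))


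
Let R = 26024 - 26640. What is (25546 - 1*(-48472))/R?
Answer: -5287/44 ≈ -120.16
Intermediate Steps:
R = -616
(25546 - 1*(-48472))/R = (25546 - 1*(-48472))/(-616) = (25546 + 48472)*(-1/616) = 74018*(-1/616) = -5287/44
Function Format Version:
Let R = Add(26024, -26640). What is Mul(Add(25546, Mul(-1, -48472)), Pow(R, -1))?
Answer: Rational(-5287, 44) ≈ -120.16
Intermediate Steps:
R = -616
Mul(Add(25546, Mul(-1, -48472)), Pow(R, -1)) = Mul(Add(25546, Mul(-1, -48472)), Pow(-616, -1)) = Mul(Add(25546, 48472), Rational(-1, 616)) = Mul(74018, Rational(-1, 616)) = Rational(-5287, 44)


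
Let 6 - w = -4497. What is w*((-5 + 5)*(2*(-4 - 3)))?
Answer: 0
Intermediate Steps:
w = 4503 (w = 6 - 1*(-4497) = 6 + 4497 = 4503)
w*((-5 + 5)*(2*(-4 - 3))) = 4503*((-5 + 5)*(2*(-4 - 3))) = 4503*(0*(2*(-7))) = 4503*(0*(-14)) = 4503*0 = 0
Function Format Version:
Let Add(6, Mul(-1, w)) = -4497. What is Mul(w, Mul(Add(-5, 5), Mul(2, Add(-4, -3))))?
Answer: 0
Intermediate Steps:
w = 4503 (w = Add(6, Mul(-1, -4497)) = Add(6, 4497) = 4503)
Mul(w, Mul(Add(-5, 5), Mul(2, Add(-4, -3)))) = Mul(4503, Mul(Add(-5, 5), Mul(2, Add(-4, -3)))) = Mul(4503, Mul(0, Mul(2, -7))) = Mul(4503, Mul(0, -14)) = Mul(4503, 0) = 0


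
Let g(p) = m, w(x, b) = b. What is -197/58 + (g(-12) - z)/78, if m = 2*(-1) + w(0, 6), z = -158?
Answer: -995/754 ≈ -1.3196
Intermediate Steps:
m = 4 (m = 2*(-1) + 6 = -2 + 6 = 4)
g(p) = 4
-197/58 + (g(-12) - z)/78 = -197/58 + (4 - 1*(-158))/78 = -197*1/58 + (4 + 158)*(1/78) = -197/58 + 162*(1/78) = -197/58 + 27/13 = -995/754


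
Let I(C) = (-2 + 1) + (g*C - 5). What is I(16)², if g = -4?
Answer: 4900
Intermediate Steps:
I(C) = -6 - 4*C (I(C) = (-2 + 1) + (-4*C - 5) = -1 + (-5 - 4*C) = -6 - 4*C)
I(16)² = (-6 - 4*16)² = (-6 - 64)² = (-70)² = 4900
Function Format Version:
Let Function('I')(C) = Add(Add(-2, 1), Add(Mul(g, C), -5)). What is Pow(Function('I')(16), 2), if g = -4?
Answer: 4900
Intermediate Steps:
Function('I')(C) = Add(-6, Mul(-4, C)) (Function('I')(C) = Add(Add(-2, 1), Add(Mul(-4, C), -5)) = Add(-1, Add(-5, Mul(-4, C))) = Add(-6, Mul(-4, C)))
Pow(Function('I')(16), 2) = Pow(Add(-6, Mul(-4, 16)), 2) = Pow(Add(-6, -64), 2) = Pow(-70, 2) = 4900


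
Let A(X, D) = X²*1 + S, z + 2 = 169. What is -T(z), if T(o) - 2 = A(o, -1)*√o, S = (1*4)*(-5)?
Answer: -2 - 27869*√167 ≈ -3.6015e+5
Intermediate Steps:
z = 167 (z = -2 + 169 = 167)
S = -20 (S = 4*(-5) = -20)
A(X, D) = -20 + X² (A(X, D) = X²*1 - 20 = X² - 20 = -20 + X²)
T(o) = 2 + √o*(-20 + o²) (T(o) = 2 + (-20 + o²)*√o = 2 + √o*(-20 + o²))
-T(z) = -(2 + √167*(-20 + 167²)) = -(2 + √167*(-20 + 27889)) = -(2 + √167*27869) = -(2 + 27869*√167) = -2 - 27869*√167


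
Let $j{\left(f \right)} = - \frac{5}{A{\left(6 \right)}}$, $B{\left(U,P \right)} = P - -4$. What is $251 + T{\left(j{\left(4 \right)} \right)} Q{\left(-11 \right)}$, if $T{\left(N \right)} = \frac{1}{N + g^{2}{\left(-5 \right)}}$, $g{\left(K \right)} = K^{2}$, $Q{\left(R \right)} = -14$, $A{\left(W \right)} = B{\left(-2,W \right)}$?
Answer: $\frac{313471}{1249} \approx 250.98$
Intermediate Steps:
$B{\left(U,P \right)} = 4 + P$ ($B{\left(U,P \right)} = P + 4 = 4 + P$)
$A{\left(W \right)} = 4 + W$
$j{\left(f \right)} = - \frac{1}{2}$ ($j{\left(f \right)} = - \frac{5}{4 + 6} = - \frac{5}{10} = \left(-5\right) \frac{1}{10} = - \frac{1}{2}$)
$T{\left(N \right)} = \frac{1}{625 + N}$ ($T{\left(N \right)} = \frac{1}{N + \left(\left(-5\right)^{2}\right)^{2}} = \frac{1}{N + 25^{2}} = \frac{1}{N + 625} = \frac{1}{625 + N}$)
$251 + T{\left(j{\left(4 \right)} \right)} Q{\left(-11 \right)} = 251 + \frac{1}{625 - \frac{1}{2}} \left(-14\right) = 251 + \frac{1}{\frac{1249}{2}} \left(-14\right) = 251 + \frac{2}{1249} \left(-14\right) = 251 - \frac{28}{1249} = \frac{313471}{1249}$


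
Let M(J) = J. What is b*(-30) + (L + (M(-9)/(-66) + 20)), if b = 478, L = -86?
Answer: -316929/22 ≈ -14406.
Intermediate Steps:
b*(-30) + (L + (M(-9)/(-66) + 20)) = 478*(-30) + (-86 + (-9/(-66) + 20)) = -14340 + (-86 + (-9*(-1/66) + 20)) = -14340 + (-86 + (3/22 + 20)) = -14340 + (-86 + 443/22) = -14340 - 1449/22 = -316929/22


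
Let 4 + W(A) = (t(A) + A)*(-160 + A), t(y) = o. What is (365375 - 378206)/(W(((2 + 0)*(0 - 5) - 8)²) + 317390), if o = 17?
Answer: -1833/53330 ≈ -0.034371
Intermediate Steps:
t(y) = 17
W(A) = -4 + (-160 + A)*(17 + A) (W(A) = -4 + (17 + A)*(-160 + A) = -4 + (-160 + A)*(17 + A))
(365375 - 378206)/(W(((2 + 0)*(0 - 5) - 8)²) + 317390) = (365375 - 378206)/((-2724 + (((2 + 0)*(0 - 5) - 8)²)² - 143*((2 + 0)*(0 - 5) - 8)²) + 317390) = -12831/((-2724 + ((2*(-5) - 8)²)² - 143*(2*(-5) - 8)²) + 317390) = -12831/((-2724 + ((-10 - 8)²)² - 143*(-10 - 8)²) + 317390) = -12831/((-2724 + ((-18)²)² - 143*(-18)²) + 317390) = -12831/((-2724 + 324² - 143*324) + 317390) = -12831/((-2724 + 104976 - 46332) + 317390) = -12831/(55920 + 317390) = -12831/373310 = -12831*1/373310 = -1833/53330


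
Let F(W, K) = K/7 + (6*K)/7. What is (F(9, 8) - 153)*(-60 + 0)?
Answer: 8700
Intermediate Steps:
F(W, K) = K (F(W, K) = K*(⅐) + (6*K)*(⅐) = K/7 + 6*K/7 = K)
(F(9, 8) - 153)*(-60 + 0) = (8 - 153)*(-60 + 0) = -145*(-60) = 8700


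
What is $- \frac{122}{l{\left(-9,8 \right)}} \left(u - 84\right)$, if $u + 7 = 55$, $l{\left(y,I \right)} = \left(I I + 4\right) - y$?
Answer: $\frac{4392}{77} \approx 57.039$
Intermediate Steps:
$l{\left(y,I \right)} = 4 + I^{2} - y$ ($l{\left(y,I \right)} = \left(I^{2} + 4\right) - y = \left(4 + I^{2}\right) - y = 4 + I^{2} - y$)
$u = 48$ ($u = -7 + 55 = 48$)
$- \frac{122}{l{\left(-9,8 \right)}} \left(u - 84\right) = - \frac{122}{4 + 8^{2} - -9} \left(48 - 84\right) = - \frac{122}{4 + 64 + 9} \left(-36\right) = - \frac{122}{77} \left(-36\right) = \left(-122\right) \frac{1}{77} \left(-36\right) = \left(- \frac{122}{77}\right) \left(-36\right) = \frac{4392}{77}$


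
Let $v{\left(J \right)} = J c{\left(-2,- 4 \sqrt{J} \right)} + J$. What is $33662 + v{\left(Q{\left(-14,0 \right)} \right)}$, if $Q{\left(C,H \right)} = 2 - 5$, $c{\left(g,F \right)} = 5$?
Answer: $33644$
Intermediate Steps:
$Q{\left(C,H \right)} = -3$ ($Q{\left(C,H \right)} = 2 - 5 = -3$)
$v{\left(J \right)} = 6 J$ ($v{\left(J \right)} = J 5 + J = 5 J + J = 6 J$)
$33662 + v{\left(Q{\left(-14,0 \right)} \right)} = 33662 + 6 \left(-3\right) = 33662 - 18 = 33644$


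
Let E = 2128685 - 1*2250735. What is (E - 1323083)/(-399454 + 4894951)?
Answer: -481711/1498499 ≈ -0.32146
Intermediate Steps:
E = -122050 (E = 2128685 - 2250735 = -122050)
(E - 1323083)/(-399454 + 4894951) = (-122050 - 1323083)/(-399454 + 4894951) = -1445133/4495497 = -1445133*1/4495497 = -481711/1498499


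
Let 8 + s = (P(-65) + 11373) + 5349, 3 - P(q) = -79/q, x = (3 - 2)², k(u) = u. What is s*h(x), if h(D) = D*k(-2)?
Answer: -2173052/65 ≈ -33432.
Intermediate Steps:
x = 1 (x = 1² = 1)
P(q) = 3 + 79/q (P(q) = 3 - (-79)/q = 3 + 79/q)
h(D) = -2*D (h(D) = D*(-2) = -2*D)
s = 1086526/65 (s = -8 + (((3 + 79/(-65)) + 11373) + 5349) = -8 + (((3 + 79*(-1/65)) + 11373) + 5349) = -8 + (((3 - 79/65) + 11373) + 5349) = -8 + ((116/65 + 11373) + 5349) = -8 + (739361/65 + 5349) = -8 + 1087046/65 = 1086526/65 ≈ 16716.)
s*h(x) = 1086526*(-2*1)/65 = (1086526/65)*(-2) = -2173052/65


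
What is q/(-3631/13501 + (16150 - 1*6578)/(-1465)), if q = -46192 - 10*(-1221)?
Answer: 672128788630/134550987 ≈ 4995.3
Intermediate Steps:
q = -33982 (q = -46192 - 1*(-12210) = -46192 + 12210 = -33982)
q/(-3631/13501 + (16150 - 1*6578)/(-1465)) = -33982/(-3631/13501 + (16150 - 1*6578)/(-1465)) = -33982/(-3631*1/13501 + (16150 - 6578)*(-1/1465)) = -33982/(-3631/13501 + 9572*(-1/1465)) = -33982/(-3631/13501 - 9572/1465) = -33982/(-134550987/19778965) = -33982*(-19778965/134550987) = 672128788630/134550987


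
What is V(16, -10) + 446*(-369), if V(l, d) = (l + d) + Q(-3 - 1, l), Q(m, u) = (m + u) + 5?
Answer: -164551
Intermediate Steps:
Q(m, u) = 5 + m + u
V(l, d) = 1 + d + 2*l (V(l, d) = (l + d) + (5 + (-3 - 1) + l) = (d + l) + (5 - 4 + l) = (d + l) + (1 + l) = 1 + d + 2*l)
V(16, -10) + 446*(-369) = (1 - 10 + 2*16) + 446*(-369) = (1 - 10 + 32) - 164574 = 23 - 164574 = -164551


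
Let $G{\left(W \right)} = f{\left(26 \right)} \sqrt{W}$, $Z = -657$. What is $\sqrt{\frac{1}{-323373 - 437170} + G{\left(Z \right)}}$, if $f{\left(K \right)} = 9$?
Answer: $\frac{\sqrt{-760543 + 15617492680923 i \sqrt{73}}}{760543} \approx 10.74 + 10.74 i$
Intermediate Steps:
$G{\left(W \right)} = 9 \sqrt{W}$
$\sqrt{\frac{1}{-323373 - 437170} + G{\left(Z \right)}} = \sqrt{\frac{1}{-323373 - 437170} + 9 \sqrt{-657}} = \sqrt{\frac{1}{-760543} + 9 \cdot 3 i \sqrt{73}} = \sqrt{- \frac{1}{760543} + 27 i \sqrt{73}}$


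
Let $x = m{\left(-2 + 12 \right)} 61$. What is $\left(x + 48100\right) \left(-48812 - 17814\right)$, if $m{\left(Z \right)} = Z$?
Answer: $-3245352460$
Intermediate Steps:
$x = 610$ ($x = \left(-2 + 12\right) 61 = 10 \cdot 61 = 610$)
$\left(x + 48100\right) \left(-48812 - 17814\right) = \left(610 + 48100\right) \left(-48812 - 17814\right) = 48710 \left(-66626\right) = -3245352460$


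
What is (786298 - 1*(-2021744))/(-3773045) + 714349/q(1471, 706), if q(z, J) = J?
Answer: 2693288445053/2663769770 ≈ 1011.1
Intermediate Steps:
(786298 - 1*(-2021744))/(-3773045) + 714349/q(1471, 706) = (786298 - 1*(-2021744))/(-3773045) + 714349/706 = (786298 + 2021744)*(-1/3773045) + 714349*(1/706) = 2808042*(-1/3773045) + 714349/706 = -2808042/3773045 + 714349/706 = 2693288445053/2663769770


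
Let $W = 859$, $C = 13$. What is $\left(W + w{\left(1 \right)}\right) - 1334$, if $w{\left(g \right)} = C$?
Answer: $-462$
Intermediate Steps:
$w{\left(g \right)} = 13$
$\left(W + w{\left(1 \right)}\right) - 1334 = \left(859 + 13\right) - 1334 = 872 - 1334 = -462$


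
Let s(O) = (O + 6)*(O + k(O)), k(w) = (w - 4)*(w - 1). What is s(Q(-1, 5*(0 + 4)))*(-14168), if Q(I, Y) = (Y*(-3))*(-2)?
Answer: -24856679232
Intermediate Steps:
Q(I, Y) = 6*Y (Q(I, Y) = -3*Y*(-2) = 6*Y)
k(w) = (-1 + w)*(-4 + w) (k(w) = (-4 + w)*(-1 + w) = (-1 + w)*(-4 + w))
s(O) = (6 + O)*(4 + O**2 - 4*O) (s(O) = (O + 6)*(O + (4 + O**2 - 5*O)) = (6 + O)*(4 + O**2 - 4*O))
s(Q(-1, 5*(0 + 4)))*(-14168) = (24 + (6*(5*(0 + 4)))**3 - 120*5*(0 + 4) + 2*(6*(5*(0 + 4)))**2)*(-14168) = (24 + (6*(5*4))**3 - 120*5*4 + 2*(6*(5*4))**2)*(-14168) = (24 + (6*20)**3 - 120*20 + 2*(6*20)**2)*(-14168) = (24 + 120**3 - 20*120 + 2*120**2)*(-14168) = (24 + 1728000 - 2400 + 2*14400)*(-14168) = (24 + 1728000 - 2400 + 28800)*(-14168) = 1754424*(-14168) = -24856679232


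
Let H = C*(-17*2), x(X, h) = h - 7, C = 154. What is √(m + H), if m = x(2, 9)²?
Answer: 4*I*√327 ≈ 72.333*I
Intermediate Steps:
x(X, h) = -7 + h
m = 4 (m = (-7 + 9)² = 2² = 4)
H = -5236 (H = 154*(-17*2) = 154*(-34) = -5236)
√(m + H) = √(4 - 5236) = √(-5232) = 4*I*√327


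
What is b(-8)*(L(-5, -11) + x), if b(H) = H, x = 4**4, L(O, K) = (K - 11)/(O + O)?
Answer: -10328/5 ≈ -2065.6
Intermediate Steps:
L(O, K) = (-11 + K)/(2*O) (L(O, K) = (-11 + K)/((2*O)) = (-11 + K)*(1/(2*O)) = (-11 + K)/(2*O))
x = 256
b(-8)*(L(-5, -11) + x) = -8*((1/2)*(-11 - 11)/(-5) + 256) = -8*((1/2)*(-1/5)*(-22) + 256) = -8*(11/5 + 256) = -8*1291/5 = -10328/5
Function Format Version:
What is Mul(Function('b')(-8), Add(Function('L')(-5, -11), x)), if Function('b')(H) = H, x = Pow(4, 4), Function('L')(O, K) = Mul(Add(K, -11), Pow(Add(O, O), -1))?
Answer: Rational(-10328, 5) ≈ -2065.6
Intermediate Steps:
Function('L')(O, K) = Mul(Rational(1, 2), Pow(O, -1), Add(-11, K)) (Function('L')(O, K) = Mul(Add(-11, K), Pow(Mul(2, O), -1)) = Mul(Add(-11, K), Mul(Rational(1, 2), Pow(O, -1))) = Mul(Rational(1, 2), Pow(O, -1), Add(-11, K)))
x = 256
Mul(Function('b')(-8), Add(Function('L')(-5, -11), x)) = Mul(-8, Add(Mul(Rational(1, 2), Pow(-5, -1), Add(-11, -11)), 256)) = Mul(-8, Add(Mul(Rational(1, 2), Rational(-1, 5), -22), 256)) = Mul(-8, Add(Rational(11, 5), 256)) = Mul(-8, Rational(1291, 5)) = Rational(-10328, 5)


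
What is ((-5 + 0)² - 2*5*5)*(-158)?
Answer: 3950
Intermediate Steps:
((-5 + 0)² - 2*5*5)*(-158) = ((-5)² - 10*5)*(-158) = (25 - 50)*(-158) = -25*(-158) = 3950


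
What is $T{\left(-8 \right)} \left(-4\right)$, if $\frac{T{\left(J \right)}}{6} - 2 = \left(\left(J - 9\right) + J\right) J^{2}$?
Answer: $38352$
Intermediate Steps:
$T{\left(J \right)} = 12 + 6 J^{2} \left(-9 + 2 J\right)$ ($T{\left(J \right)} = 12 + 6 \left(\left(J - 9\right) + J\right) J^{2} = 12 + 6 \left(\left(-9 + J\right) + J\right) J^{2} = 12 + 6 \left(-9 + 2 J\right) J^{2} = 12 + 6 J^{2} \left(-9 + 2 J\right)$)
$T{\left(-8 \right)} \left(-4\right) = \left(12 - 54 \left(-8\right)^{2} + 12 \left(-8\right)^{3}\right) \left(-4\right) = \left(12 - 3456 + 12 \left(-512\right)\right) \left(-4\right) = \left(12 - 3456 - 6144\right) \left(-4\right) = \left(-9588\right) \left(-4\right) = 38352$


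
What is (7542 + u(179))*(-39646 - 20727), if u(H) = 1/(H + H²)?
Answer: -14670834668893/32220 ≈ -4.5533e+8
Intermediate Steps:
(7542 + u(179))*(-39646 - 20727) = (7542 + 1/(179*(1 + 179)))*(-39646 - 20727) = (7542 + (1/179)/180)*(-60373) = (7542 + (1/179)*(1/180))*(-60373) = (7542 + 1/32220)*(-60373) = (243003241/32220)*(-60373) = -14670834668893/32220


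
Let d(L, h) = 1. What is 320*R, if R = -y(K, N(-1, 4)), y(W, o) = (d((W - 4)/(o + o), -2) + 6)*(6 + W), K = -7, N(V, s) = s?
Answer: 2240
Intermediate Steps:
y(W, o) = 42 + 7*W (y(W, o) = (1 + 6)*(6 + W) = 7*(6 + W) = 42 + 7*W)
R = 7 (R = -(42 + 7*(-7)) = -(42 - 49) = -1*(-7) = 7)
320*R = 320*7 = 2240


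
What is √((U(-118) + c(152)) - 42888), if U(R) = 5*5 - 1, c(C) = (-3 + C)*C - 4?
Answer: 2*I*√5055 ≈ 142.2*I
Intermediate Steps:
c(C) = -4 + C*(-3 + C) (c(C) = C*(-3 + C) - 4 = -4 + C*(-3 + C))
U(R) = 24 (U(R) = 25 - 1 = 24)
√((U(-118) + c(152)) - 42888) = √((24 + (-4 + 152² - 3*152)) - 42888) = √((24 + (-4 + 23104 - 456)) - 42888) = √((24 + 22644) - 42888) = √(22668 - 42888) = √(-20220) = 2*I*√5055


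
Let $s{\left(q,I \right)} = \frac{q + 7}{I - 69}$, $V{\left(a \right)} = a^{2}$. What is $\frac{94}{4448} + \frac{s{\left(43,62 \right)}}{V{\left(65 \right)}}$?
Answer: $\frac{51153}{2630992} \approx 0.019442$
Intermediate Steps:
$s{\left(q,I \right)} = \frac{7 + q}{-69 + I}$
$\frac{94}{4448} + \frac{s{\left(43,62 \right)}}{V{\left(65 \right)}} = \frac{94}{4448} + \frac{\frac{1}{-69 + 62} \left(7 + 43\right)}{65^{2}} = 94 \cdot \frac{1}{4448} + \frac{\frac{1}{-7} \cdot 50}{4225} = \frac{47}{2224} + \left(- \frac{1}{7}\right) 50 \cdot \frac{1}{4225} = \frac{47}{2224} - \frac{2}{1183} = \frac{51153}{2630992}$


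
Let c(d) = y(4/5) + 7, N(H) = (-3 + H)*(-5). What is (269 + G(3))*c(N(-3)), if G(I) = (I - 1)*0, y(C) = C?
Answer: 10491/5 ≈ 2098.2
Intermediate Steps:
G(I) = 0 (G(I) = (-1 + I)*0 = 0)
N(H) = 15 - 5*H
c(d) = 39/5 (c(d) = 4/5 + 7 = 4*(⅕) + 7 = ⅘ + 7 = 39/5)
(269 + G(3))*c(N(-3)) = (269 + 0)*(39/5) = 269*(39/5) = 10491/5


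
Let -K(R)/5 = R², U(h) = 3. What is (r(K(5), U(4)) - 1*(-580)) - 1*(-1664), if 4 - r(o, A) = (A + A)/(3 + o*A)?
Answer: 139377/62 ≈ 2248.0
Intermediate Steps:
K(R) = -5*R²
r(o, A) = 4 - 2*A/(3 + A*o) (r(o, A) = 4 - (A + A)/(3 + o*A) = 4 - 2*A/(3 + A*o))
(r(K(5), U(4)) - 1*(-580)) - 1*(-1664) = (2*(6 - 1*3 + 2*3*(-5*5²))/(3 + 3*(-5*5²)) - 1*(-580)) - 1*(-1664) = (2*(6 - 3 + 2*3*(-5*25))/(3 + 3*(-5*25)) + 580) + 1664 = (2*(6 - 3 + 2*3*(-125))/(3 + 3*(-125)) + 580) + 1664 = (2*(6 - 3 - 750)/(3 - 375) + 580) + 1664 = (2*(-747)/(-372) + 580) + 1664 = (2*(-1/372)*(-747) + 580) + 1664 = (249/62 + 580) + 1664 = 36209/62 + 1664 = 139377/62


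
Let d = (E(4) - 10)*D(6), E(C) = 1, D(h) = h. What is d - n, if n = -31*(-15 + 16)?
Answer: -23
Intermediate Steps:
d = -54 (d = (1 - 10)*6 = -9*6 = -54)
n = -31 (n = -31*1 = -31)
d - n = -54 - 1*(-31) = -54 + 31 = -23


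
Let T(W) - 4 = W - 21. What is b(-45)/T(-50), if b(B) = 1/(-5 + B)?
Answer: 1/3350 ≈ 0.00029851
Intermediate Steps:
T(W) = -17 + W (T(W) = 4 + (W - 21) = 4 + (-21 + W) = -17 + W)
b(-45)/T(-50) = 1/((-5 - 45)*(-17 - 50)) = 1/(-50*(-67)) = -1/50*(-1/67) = 1/3350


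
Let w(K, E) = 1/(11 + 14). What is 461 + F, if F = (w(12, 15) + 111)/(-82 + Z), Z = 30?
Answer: 149131/325 ≈ 458.86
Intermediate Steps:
w(K, E) = 1/25
F = -694/325 (F = (1/25 + 111)/(-82 + 30) = (2776/25)/(-52) = (2776/25)*(-1/52) = -694/325 ≈ -2.1354)
461 + F = 461 - 694/325 = 149131/325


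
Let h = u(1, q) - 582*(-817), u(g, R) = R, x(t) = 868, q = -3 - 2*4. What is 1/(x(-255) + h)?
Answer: 1/476351 ≈ 2.0993e-6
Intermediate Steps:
q = -11 (q = -3 - 8 = -11)
h = 475483 (h = -11 - 582*(-817) = -11 + 475494 = 475483)
1/(x(-255) + h) = 1/(868 + 475483) = 1/476351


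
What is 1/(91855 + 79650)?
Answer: 1/171505 ≈ 5.8307e-6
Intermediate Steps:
1/(91855 + 79650) = 1/171505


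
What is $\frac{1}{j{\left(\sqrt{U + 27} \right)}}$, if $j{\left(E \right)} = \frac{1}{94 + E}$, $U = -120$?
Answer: $94 + i \sqrt{93} \approx 94.0 + 9.6436 i$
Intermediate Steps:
$\frac{1}{j{\left(\sqrt{U + 27} \right)}} = \frac{1}{\frac{1}{94 + \sqrt{-120 + 27}}} = \frac{1}{\frac{1}{94 + \sqrt{-93}}} = \frac{1}{\frac{1}{94 + i \sqrt{93}}} = 94 + i \sqrt{93}$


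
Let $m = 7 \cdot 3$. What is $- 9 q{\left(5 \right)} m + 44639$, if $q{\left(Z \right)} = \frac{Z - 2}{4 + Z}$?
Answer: $44576$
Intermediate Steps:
$q{\left(Z \right)} = \frac{-2 + Z}{4 + Z}$
$m = 21$
$- 9 q{\left(5 \right)} m + 44639 = - 9 \frac{-2 + 5}{4 + 5} \cdot 21 + 44639 = - 9 \cdot \frac{1}{9} \cdot 3 \cdot 21 + 44639 = \left(-9\right) \frac{1}{3} \cdot 21 + 44639 = \left(-3\right) 21 + 44639 = -63 + 44639 = 44576$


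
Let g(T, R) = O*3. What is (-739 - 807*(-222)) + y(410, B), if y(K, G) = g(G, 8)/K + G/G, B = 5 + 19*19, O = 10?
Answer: 7315059/41 ≈ 1.7842e+5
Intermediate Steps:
g(T, R) = 30 (g(T, R) = 10*3 = 30)
B = 366 (B = 5 + 361 = 366)
y(K, G) = 1 + 30/K (y(K, G) = 30/K + G/G = 30/K + 1 = 1 + 30/K)
(-739 - 807*(-222)) + y(410, B) = (-739 - 807*(-222)) + (30 + 410)/410 = (-739 + 179154) + (1/410)*440 = 178415 + 44/41 = 7315059/41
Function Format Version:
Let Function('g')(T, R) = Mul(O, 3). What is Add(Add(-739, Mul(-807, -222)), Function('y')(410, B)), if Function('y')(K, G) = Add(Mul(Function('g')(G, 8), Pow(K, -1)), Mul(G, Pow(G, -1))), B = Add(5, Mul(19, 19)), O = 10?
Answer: Rational(7315059, 41) ≈ 1.7842e+5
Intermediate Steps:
Function('g')(T, R) = 30 (Function('g')(T, R) = Mul(10, 3) = 30)
B = 366 (B = Add(5, 361) = 366)
Function('y')(K, G) = Add(1, Mul(30, Pow(K, -1))) (Function('y')(K, G) = Add(Mul(30, Pow(K, -1)), Mul(G, Pow(G, -1))) = Add(Mul(30, Pow(K, -1)), 1) = Add(1, Mul(30, Pow(K, -1))))
Add(Add(-739, Mul(-807, -222)), Function('y')(410, B)) = Add(Add(-739, Mul(-807, -222)), Mul(Pow(410, -1), Add(30, 410))) = Add(Add(-739, 179154), Mul(Rational(1, 410), 440)) = Add(178415, Rational(44, 41)) = Rational(7315059, 41)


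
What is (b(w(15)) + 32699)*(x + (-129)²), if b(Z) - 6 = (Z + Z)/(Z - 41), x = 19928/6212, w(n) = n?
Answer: 10989470643250/20189 ≈ 5.4433e+8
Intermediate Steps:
x = 4982/1553 (x = 19928*(1/6212) = 4982/1553 ≈ 3.2080)
b(Z) = 6 + 2*Z/(-41 + Z) (b(Z) = 6 + (Z + Z)/(Z - 41) = 6 + (2*Z)/(-41 + Z) = 6 + 2*Z/(-41 + Z))
(b(w(15)) + 32699)*(x + (-129)²) = (2*(-123 + 4*15)/(-41 + 15) + 32699)*(4982/1553 + (-129)²) = (2*(-123 + 60)/(-26) + 32699)*(4982/1553 + 16641) = (2*(-1/26)*(-63) + 32699)*(25848455/1553) = (63/13 + 32699)*(25848455/1553) = (425150/13)*(25848455/1553) = 10989470643250/20189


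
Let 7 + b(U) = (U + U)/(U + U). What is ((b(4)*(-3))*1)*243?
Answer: 4374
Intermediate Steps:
b(U) = -6 (b(U) = -7 + (U + U)/(U + U) = -7 + (2*U)/((2*U)) = -7 + (2*U)*(1/(2*U)) = -7 + 1 = -6)
((b(4)*(-3))*1)*243 = (-6*(-3)*1)*243 = (18*1)*243 = 18*243 = 4374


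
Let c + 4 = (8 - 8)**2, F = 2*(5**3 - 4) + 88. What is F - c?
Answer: 334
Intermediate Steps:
F = 330 (F = 2*(125 - 4) + 88 = 2*121 + 88 = 242 + 88 = 330)
c = -4 (c = -4 + (8 - 8)**2 = -4 + 0**2 = -4 + 0 = -4)
F - c = 330 - 1*(-4) = 330 + 4 = 334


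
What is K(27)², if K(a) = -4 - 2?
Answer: 36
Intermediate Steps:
K(a) = -6
K(27)² = (-6)² = 36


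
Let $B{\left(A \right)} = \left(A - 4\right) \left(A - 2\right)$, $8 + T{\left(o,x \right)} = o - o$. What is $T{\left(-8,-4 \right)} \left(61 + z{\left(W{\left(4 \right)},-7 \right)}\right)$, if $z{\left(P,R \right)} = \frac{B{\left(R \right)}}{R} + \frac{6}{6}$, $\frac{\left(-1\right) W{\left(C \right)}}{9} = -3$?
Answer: $- \frac{2680}{7} \approx -382.86$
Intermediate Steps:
$W{\left(C \right)} = 27$ ($W{\left(C \right)} = \left(-9\right) \left(-3\right) = 27$)
$T{\left(o,x \right)} = -8$ ($T{\left(o,x \right)} = -8 + \left(o - o\right) = -8 + 0 = -8$)
$B{\left(A \right)} = \left(-4 + A\right) \left(-2 + A\right)$
$z{\left(P,R \right)} = 1 + \frac{8 + R^{2} - 6 R}{R}$ ($z{\left(P,R \right)} = \frac{8 + R^{2} - 6 R}{R} + \frac{6}{6} = \frac{8 + R^{2} - 6 R}{R} + 6 \cdot \frac{1}{6} = \frac{8 + R^{2} - 6 R}{R} + 1 = 1 + \frac{8 + R^{2} - 6 R}{R}$)
$T{\left(-8,-4 \right)} \left(61 + z{\left(W{\left(4 \right)},-7 \right)}\right) = - 8 \left(61 - \left(12 + \frac{8}{7}\right)\right) = - 8 \left(61 - \frac{92}{7}\right) = \left(-8\right) \frac{335}{7} = - \frac{2680}{7}$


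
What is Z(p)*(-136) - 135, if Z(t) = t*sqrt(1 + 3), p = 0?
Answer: -135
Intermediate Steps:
Z(t) = 2*t (Z(t) = t*sqrt(4) = t*2 = 2*t)
Z(p)*(-136) - 135 = (2*0)*(-136) - 135 = 0*(-136) - 135 = 0 - 135 = -135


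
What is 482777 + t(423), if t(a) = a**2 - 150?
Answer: 661556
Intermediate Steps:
t(a) = -150 + a**2
482777 + t(423) = 482777 + (-150 + 423**2) = 482777 + (-150 + 178929) = 482777 + 178779 = 661556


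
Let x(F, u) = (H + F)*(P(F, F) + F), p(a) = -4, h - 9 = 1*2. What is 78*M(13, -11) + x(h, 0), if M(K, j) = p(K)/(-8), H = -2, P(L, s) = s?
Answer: 237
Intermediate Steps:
h = 11 (h = 9 + 1*2 = 9 + 2 = 11)
M(K, j) = ½ (M(K, j) = -4/(-8) = -4*(-⅛) = ½)
x(F, u) = 2*F*(-2 + F) (x(F, u) = (-2 + F)*(F + F) = (-2 + F)*(2*F) = 2*F*(-2 + F))
78*M(13, -11) + x(h, 0) = 78*(½) + 2*11*(-2 + 11) = 39 + 2*11*9 = 39 + 198 = 237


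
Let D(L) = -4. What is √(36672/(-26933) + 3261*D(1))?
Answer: 2*I*√2365732262373/26933 ≈ 114.22*I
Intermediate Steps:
√(36672/(-26933) + 3261*D(1)) = √(36672/(-26933) + 3261*(-4)) = √(36672*(-1/26933) - 13044) = √(-36672/26933 - 13044) = √(-351350724/26933) = 2*I*√2365732262373/26933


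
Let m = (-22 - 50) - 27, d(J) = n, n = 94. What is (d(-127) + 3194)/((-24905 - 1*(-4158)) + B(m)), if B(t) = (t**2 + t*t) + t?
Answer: -822/311 ≈ -2.6431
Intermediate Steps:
d(J) = 94
m = -99 (m = -72 - 27 = -99)
B(t) = t + 2*t**2 (B(t) = (t**2 + t**2) + t = 2*t**2 + t = t + 2*t**2)
(d(-127) + 3194)/((-24905 - 1*(-4158)) + B(m)) = (94 + 3194)/((-24905 - 1*(-4158)) - 99*(1 + 2*(-99))) = 3288/((-24905 + 4158) - 99*(1 - 198)) = 3288/(-20747 - 99*(-197)) = 3288/(-20747 + 19503) = 3288/(-1244) = 3288*(-1/1244) = -822/311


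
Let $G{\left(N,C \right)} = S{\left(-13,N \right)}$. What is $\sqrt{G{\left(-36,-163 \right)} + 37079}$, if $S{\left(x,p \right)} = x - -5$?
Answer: $3 \sqrt{4119} \approx 192.54$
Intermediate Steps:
$S{\left(x,p \right)} = 5 + x$ ($S{\left(x,p \right)} = x + 5 = 5 + x$)
$G{\left(N,C \right)} = -8$ ($G{\left(N,C \right)} = 5 - 13 = -8$)
$\sqrt{G{\left(-36,-163 \right)} + 37079} = \sqrt{-8 + 37079} = \sqrt{37071} = 3 \sqrt{4119}$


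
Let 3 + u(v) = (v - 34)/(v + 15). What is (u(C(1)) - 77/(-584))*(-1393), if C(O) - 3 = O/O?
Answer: 68737585/11096 ≈ 6194.8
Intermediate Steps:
C(O) = 4 (C(O) = 3 + O/O = 3 + 1 = 4)
u(v) = -3 + (-34 + v)/(15 + v) (u(v) = -3 + (v - 34)/(v + 15) = -3 + (-34 + v)/(15 + v))
(u(C(1)) - 77/(-584))*(-1393) = ((-79 - 2*4)/(15 + 4) - 77/(-584))*(-1393) = ((-79 - 8)/19 - 77*(-1/584))*(-1393) = ((1/19)*(-87) + 77/584)*(-1393) = (-87/19 + 77/584)*(-1393) = -49345/11096*(-1393) = 68737585/11096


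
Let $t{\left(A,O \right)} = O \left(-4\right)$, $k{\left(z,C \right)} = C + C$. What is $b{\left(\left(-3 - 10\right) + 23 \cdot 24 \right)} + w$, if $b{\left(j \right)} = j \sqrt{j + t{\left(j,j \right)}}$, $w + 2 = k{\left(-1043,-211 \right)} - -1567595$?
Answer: $1567171 + 3773 i \sqrt{33} \approx 1.5672 \cdot 10^{6} + 21674.0 i$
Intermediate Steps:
$k{\left(z,C \right)} = 2 C$
$t{\left(A,O \right)} = - 4 O$
$w = 1567171$ ($w = -2 + \left(2 \left(-211\right) - -1567595\right) = -2 + \left(-422 + 1567595\right) = -2 + 1567173 = 1567171$)
$b{\left(j \right)} = j \sqrt{3} \sqrt{- j}$ ($b{\left(j \right)} = j \sqrt{j - 4 j} = j \sqrt{- 3 j} = j \sqrt{3} \sqrt{- j}$)
$b{\left(\left(-3 - 10\right) + 23 \cdot 24 \right)} + w = - \sqrt{3} \left(- (\left(-3 - 10\right) + 23 \cdot 24)\right)^{\frac{3}{2}} + 1567171 = - \sqrt{3} \left(- (\left(-3 - 10\right) + 552)\right)^{\frac{3}{2}} + 1567171 = - \sqrt{3} \left(- (-13 + 552)\right)^{\frac{3}{2}} + 1567171 = - \sqrt{3} \left(\left(-1\right) 539\right)^{\frac{3}{2}} + 1567171 = - \sqrt{3} \left(-539\right)^{\frac{3}{2}} + 1567171 = - \sqrt{3} \left(- 3773 i \sqrt{11}\right) + 1567171 = 3773 i \sqrt{33} + 1567171 = 1567171 + 3773 i \sqrt{33}$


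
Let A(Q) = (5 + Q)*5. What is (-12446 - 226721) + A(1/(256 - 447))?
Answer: -45676127/191 ≈ -2.3914e+5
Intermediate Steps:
A(Q) = 25 + 5*Q
(-12446 - 226721) + A(1/(256 - 447)) = (-12446 - 226721) + (25 + 5/(256 - 447)) = -239167 + (25 + 5/(-191)) = -239167 + (25 + 5*(-1/191)) = -239167 + (25 - 5/191) = -239167 + 4770/191 = -45676127/191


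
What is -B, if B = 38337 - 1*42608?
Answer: 4271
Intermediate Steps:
B = -4271 (B = 38337 - 42608 = -4271)
-B = -1*(-4271) = 4271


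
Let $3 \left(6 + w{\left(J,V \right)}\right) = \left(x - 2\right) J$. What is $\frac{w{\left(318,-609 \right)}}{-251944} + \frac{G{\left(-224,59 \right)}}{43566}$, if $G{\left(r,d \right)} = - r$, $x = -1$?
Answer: $\frac{8818855}{1372024038} \approx 0.0064276$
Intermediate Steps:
$w{\left(J,V \right)} = -6 - J$ ($w{\left(J,V \right)} = -6 + \frac{\left(-1 - 2\right) J}{3} = -6 + \frac{\left(-3\right) J}{3} = -6 - J$)
$\frac{w{\left(318,-609 \right)}}{-251944} + \frac{G{\left(-224,59 \right)}}{43566} = \frac{-6 - 318}{-251944} + \frac{\left(-1\right) \left(-224\right)}{43566} = \left(-6 - 318\right) \left(- \frac{1}{251944}\right) + 224 \cdot \frac{1}{43566} = \left(-324\right) \left(- \frac{1}{251944}\right) + \frac{112}{21783} = \frac{81}{62986} + \frac{112}{21783} = \frac{8818855}{1372024038}$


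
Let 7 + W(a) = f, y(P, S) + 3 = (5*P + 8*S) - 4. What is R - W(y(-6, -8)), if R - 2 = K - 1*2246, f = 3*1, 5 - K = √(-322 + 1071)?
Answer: -2235 - √749 ≈ -2262.4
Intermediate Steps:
y(P, S) = -7 + 5*P + 8*S (y(P, S) = -3 + ((5*P + 8*S) - 4) = -3 + (-4 + 5*P + 8*S) = -7 + 5*P + 8*S)
K = 5 - √749 (K = 5 - √(-322 + 1071) = 5 - √749 ≈ -22.368)
f = 3
R = -2239 - √749 (R = 2 + ((5 - √749) - 1*2246) = 2 + ((5 - √749) - 2246) = 2 + (-2241 - √749) = -2239 - √749 ≈ -2266.4)
W(a) = -4 (W(a) = -7 + 3 = -4)
R - W(y(-6, -8)) = (-2239 - √749) - 1*(-4) = (-2239 - √749) + 4 = -2235 - √749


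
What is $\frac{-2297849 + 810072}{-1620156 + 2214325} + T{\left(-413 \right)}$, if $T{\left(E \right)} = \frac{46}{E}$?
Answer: $- \frac{641783675}{245391797} \approx -2.6153$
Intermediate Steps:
$\frac{-2297849 + 810072}{-1620156 + 2214325} + T{\left(-413 \right)} = \frac{-2297849 + 810072}{-1620156 + 2214325} + \frac{46}{-413} = - \frac{1487777}{594169} + 46 \left(- \frac{1}{413}\right) = \left(-1487777\right) \frac{1}{594169} - \frac{46}{413} = - \frac{1487777}{594169} - \frac{46}{413} = - \frac{641783675}{245391797}$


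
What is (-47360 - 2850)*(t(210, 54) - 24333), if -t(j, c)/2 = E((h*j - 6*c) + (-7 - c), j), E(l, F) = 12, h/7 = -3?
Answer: 1222964970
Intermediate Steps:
h = -21 (h = 7*(-3) = -21)
t(j, c) = -24 (t(j, c) = -2*12 = -24)
(-47360 - 2850)*(t(210, 54) - 24333) = (-47360 - 2850)*(-24 - 24333) = -50210*(-24357) = 1222964970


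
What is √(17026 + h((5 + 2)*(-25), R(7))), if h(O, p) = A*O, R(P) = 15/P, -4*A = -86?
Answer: √53054/2 ≈ 115.17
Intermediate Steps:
A = 43/2 (A = -¼*(-86) = 43/2 ≈ 21.500)
h(O, p) = 43*O/2
√(17026 + h((5 + 2)*(-25), R(7))) = √(17026 + 43*((5 + 2)*(-25))/2) = √(17026 + 43*(7*(-25))/2) = √(17026 + (43/2)*(-175)) = √(17026 - 7525/2) = √(26527/2) = √53054/2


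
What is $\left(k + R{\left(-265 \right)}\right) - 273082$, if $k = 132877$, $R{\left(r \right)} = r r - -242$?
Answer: $-69738$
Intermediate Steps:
$R{\left(r \right)} = 242 + r^{2}$ ($R{\left(r \right)} = r^{2} + 242 = 242 + r^{2}$)
$\left(k + R{\left(-265 \right)}\right) - 273082 = \left(132877 + \left(242 + \left(-265\right)^{2}\right)\right) - 273082 = \left(132877 + \left(242 + 70225\right)\right) - 273082 = \left(132877 + 70467\right) - 273082 = 203344 - 273082 = -69738$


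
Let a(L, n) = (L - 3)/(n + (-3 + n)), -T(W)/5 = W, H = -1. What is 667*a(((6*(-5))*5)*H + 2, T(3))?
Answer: -99383/33 ≈ -3011.6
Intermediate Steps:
T(W) = -5*W
a(L, n) = (-3 + L)/(-3 + 2*n)
667*a(((6*(-5))*5)*H + 2, T(3)) = 667*((-3 + (((6*(-5))*5)*(-1) + 2))/(-3 + 2*(-5*3))) = 667*((-3 + (-30*5*(-1) + 2))/(-3 + 2*(-15))) = 667*((-3 + (-150*(-1) + 2))/(-3 - 30)) = 667*((-3 + (150 + 2))/(-33)) = 667*(-(-3 + 152)/33) = 667*(-1/33*149) = 667*(-149/33) = -99383/33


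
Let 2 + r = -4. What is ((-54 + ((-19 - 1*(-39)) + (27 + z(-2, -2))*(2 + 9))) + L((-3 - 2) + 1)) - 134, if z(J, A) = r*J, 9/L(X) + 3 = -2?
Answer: 1296/5 ≈ 259.20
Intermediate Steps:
r = -6 (r = -2 - 4 = -6)
L(X) = -9/5 (L(X) = 9/(-3 - 2) = 9/(-5) = 9*(-1/5) = -9/5)
z(J, A) = -6*J
((-54 + ((-19 - 1*(-39)) + (27 + z(-2, -2))*(2 + 9))) + L((-3 - 2) + 1)) - 134 = ((-54 + ((-19 - 1*(-39)) + (27 - 6*(-2))*(2 + 9))) - 9/5) - 134 = ((-54 + ((-19 + 39) + (27 + 12)*11)) - 9/5) - 134 = ((-54 + (20 + 39*11)) - 9/5) - 134 = ((-54 + (20 + 429)) - 9/5) - 134 = ((-54 + 449) - 9/5) - 134 = (395 - 9/5) - 134 = 1966/5 - 134 = 1296/5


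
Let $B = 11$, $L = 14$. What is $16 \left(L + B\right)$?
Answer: $400$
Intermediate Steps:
$16 \left(L + B\right) = 16 \left(14 + 11\right) = 16 \cdot 25 = 400$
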